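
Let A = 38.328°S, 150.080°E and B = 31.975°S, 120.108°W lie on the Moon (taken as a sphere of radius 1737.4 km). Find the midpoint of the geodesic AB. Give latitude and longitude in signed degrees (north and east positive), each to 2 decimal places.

Central angle δ = 1.2339 rad. Interpolating on the sphere with fraction f = 0.5:
P = [sin((1−f)δ)·A + sin(fδ)·B] / sin δ = 0.6130·A + 0.6130·B in Cartesian coordinates,
giving P = (-0.6776, -0.2100, -0.7048), i.e. latitude -44.81°, longitude -162.78°.

-44.81°, -162.78°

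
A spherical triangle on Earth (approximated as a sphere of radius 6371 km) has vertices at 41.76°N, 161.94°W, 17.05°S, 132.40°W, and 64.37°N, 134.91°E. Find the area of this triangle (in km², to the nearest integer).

1828249 km²

Side lengths (central angles): a = 1.8585, b = 0.7284, c = 1.1316 rad; semiperimeter s = 1.8593.
By l'Huilier's theorem, tan(E/4) = √[tan(s/2) tan((s−a)/2) tan((s−b)/2) tan((s−c)/2)], giving spherical excess E = 0.0450 rad.
Area = E·R² = 0.0450 × (6371)² ≈ 1828249 km².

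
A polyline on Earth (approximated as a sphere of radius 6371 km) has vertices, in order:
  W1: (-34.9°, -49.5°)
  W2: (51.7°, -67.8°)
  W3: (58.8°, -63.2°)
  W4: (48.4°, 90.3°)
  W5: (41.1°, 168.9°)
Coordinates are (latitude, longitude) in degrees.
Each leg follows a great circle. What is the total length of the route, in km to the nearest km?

24470 km

Leg W1→W2: central angle 1.5372 rad, distance 9793.4 km.
Leg W2→W3: central angle 0.1320 rad, distance 841.1 km.
Leg W3→W4: central angle 1.2325 rad, distance 7852.5 km.
Leg W4→W5: central angle 0.9392 rad, distance 5983.3 km.
Total: 9793.4 + 841.1 + 7852.5 + 5983.3 ≈ 24470 km.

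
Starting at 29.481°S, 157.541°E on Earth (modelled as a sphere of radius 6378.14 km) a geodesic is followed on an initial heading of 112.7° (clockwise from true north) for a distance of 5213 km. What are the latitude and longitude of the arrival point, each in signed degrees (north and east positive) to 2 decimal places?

Angular distance δ = d/R = 5213/6378.14 = 0.81732 rad; initial bearing θ = 1.9670 rad.
sin φ₂ = sin φ₁ cos δ + cos φ₁ sin δ cos θ = (-0.4921)(0.6842) + (0.8705)(0.7293)(-0.3859) = -0.5817, so φ₂ = -35.57°.
Δλ = atan2(sin θ sin δ cos φ₁, cos δ − sin φ₁ sin φ₂) = atan2(0.5857, 0.3979) = 55.810°.
λ₂ = 157.541° + 55.810° = 213.35° → -146.65° after wrapping to (−180°, 180°].

-35.57°, -146.65°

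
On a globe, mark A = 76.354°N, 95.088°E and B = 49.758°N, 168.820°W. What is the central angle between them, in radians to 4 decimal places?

0.7589 rad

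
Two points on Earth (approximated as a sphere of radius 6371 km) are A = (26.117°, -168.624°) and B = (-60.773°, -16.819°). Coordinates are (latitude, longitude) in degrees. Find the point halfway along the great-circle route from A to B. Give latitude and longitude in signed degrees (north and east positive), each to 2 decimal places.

Central angle δ = 2.4505 rad. Interpolating on the sphere with fraction f = 0.5:
P = [sin((1−f)δ)·A + sin(fδ)·B] / sin δ = 1.4762·A + 1.4762·B in Cartesian coordinates,
giving P = (-0.6095, -0.4700, -0.6384), i.e. latitude -39.68°, longitude -142.36°.

-39.68°, -142.36°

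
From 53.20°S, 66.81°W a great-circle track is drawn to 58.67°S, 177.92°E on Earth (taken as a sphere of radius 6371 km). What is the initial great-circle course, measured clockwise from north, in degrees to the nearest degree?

Δλ = -115.270° = -2.0118 rad.
y = sin Δλ · cos φ₂ = (-0.9043)(0.5200) = -0.4702
x = cos φ₁ sin φ₂ − sin φ₁ cos φ₂ cos Δλ = (0.5990)(-0.8542) − (-0.8007)(0.5200)(-0.4269) = -0.6894
θ = atan2(y, x) = -145.70°; adding 360° gives 214°.

214°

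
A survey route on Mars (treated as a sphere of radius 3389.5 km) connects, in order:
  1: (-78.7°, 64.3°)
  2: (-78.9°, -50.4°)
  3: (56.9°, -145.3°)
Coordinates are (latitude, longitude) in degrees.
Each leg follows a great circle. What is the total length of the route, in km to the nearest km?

9763 km

Leg 1→2: central angle 0.3286 rad, distance 1113.7 km.
Leg 2→3: central angle 2.5517 rad, distance 8649.2 km.
Total: 1113.7 + 8649.2 ≈ 9763 km.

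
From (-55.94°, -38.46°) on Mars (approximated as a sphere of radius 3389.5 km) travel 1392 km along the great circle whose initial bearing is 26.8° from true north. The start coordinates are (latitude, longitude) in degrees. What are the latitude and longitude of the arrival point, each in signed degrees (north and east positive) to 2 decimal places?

-34.05°, -25.91°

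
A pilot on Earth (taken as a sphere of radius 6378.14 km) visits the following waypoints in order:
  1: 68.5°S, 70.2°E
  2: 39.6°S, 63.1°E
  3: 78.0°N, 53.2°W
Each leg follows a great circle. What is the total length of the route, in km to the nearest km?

18161 km

Leg 1→2: central angle 0.5089 rad, distance 3245.6 km.
Leg 2→3: central angle 2.3385 rad, distance 14915.2 km.
Total: 3245.6 + 14915.2 ≈ 18161 km.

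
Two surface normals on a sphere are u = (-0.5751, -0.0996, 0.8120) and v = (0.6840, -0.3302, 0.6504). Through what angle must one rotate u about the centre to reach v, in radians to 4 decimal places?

u·v = 0.1676; |u| = 1.0000, |v| = 1.0000.
cos θ = (u·v)/(|u||v|) = 0.1677, so θ = 1.4023 rad.

1.4023 rad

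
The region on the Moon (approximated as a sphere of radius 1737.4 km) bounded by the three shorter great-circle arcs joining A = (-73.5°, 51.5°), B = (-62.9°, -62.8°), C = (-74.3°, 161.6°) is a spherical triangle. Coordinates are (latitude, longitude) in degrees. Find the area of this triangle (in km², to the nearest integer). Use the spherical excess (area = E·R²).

Side lengths (central angles): a = 0.6936, b = 0.4587, c = 0.6430 rad; semiperimeter s = 0.8977.
By l'Huilier's theorem, tan(E/4) = √[tan(s/2) tan((s−a)/2) tan((s−b)/2) tan((s−c)/2)], giving spherical excess E = 0.1500 rad.
Area = E·R² = 0.1500 × (1737.4)² ≈ 452848 km².

452848 km²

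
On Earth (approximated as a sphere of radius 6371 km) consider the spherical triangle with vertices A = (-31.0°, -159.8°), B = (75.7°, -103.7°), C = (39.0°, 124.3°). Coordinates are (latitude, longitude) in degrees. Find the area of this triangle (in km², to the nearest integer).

Side lengths (central angles): a = 1.0686, b = 1.7334, c = 1.9617 rad; semiperimeter s = 2.3818.
By l'Huilier's theorem, tan(E/4) = √[tan(s/2) tan((s−a)/2) tan((s−b)/2) tan((s−c)/2)], giving spherical excess E = 1.4242 rad.
Area = E·R² = 1.4242 × (6371)² ≈ 57806718 km².

57806718 km²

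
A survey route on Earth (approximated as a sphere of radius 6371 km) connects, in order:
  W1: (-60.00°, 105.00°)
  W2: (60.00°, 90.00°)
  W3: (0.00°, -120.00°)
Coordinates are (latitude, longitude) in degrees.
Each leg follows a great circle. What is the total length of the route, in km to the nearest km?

26267 km

Leg W1→W2: central angle 2.1043 rad, distance 13406.2 km.
Leg W2→W3: central angle 2.0186 rad, distance 12860.7 km.
Total: 13406.2 + 12860.7 ≈ 26267 km.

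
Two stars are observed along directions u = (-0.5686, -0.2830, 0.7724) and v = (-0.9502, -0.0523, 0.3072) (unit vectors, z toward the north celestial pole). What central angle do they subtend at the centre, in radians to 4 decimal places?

u·v = 0.7924; |u| = 1.0000, |v| = 1.0000.
cos θ = (u·v)/(|u||v|) = 0.7924, so θ = 0.6561 rad.

0.6561 rad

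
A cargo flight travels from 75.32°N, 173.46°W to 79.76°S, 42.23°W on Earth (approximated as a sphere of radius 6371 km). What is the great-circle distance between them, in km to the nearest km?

18792 km

In radians: φ₁ = 1.3146, φ₂ = -1.3921, Δλ = 131.230° = 2.2904 rad.
cos c = sin φ₁ sin φ₂ + cos φ₁ cos φ₂ cos Δλ = (0.9674)(-0.9841) + (0.2534)(0.1778)(-0.6591) = -0.98164,
so c = arccos(-0.98164) = 2.94968 rad.
Distance = R·c = 6371 × 2.9497 ≈ 18792 km.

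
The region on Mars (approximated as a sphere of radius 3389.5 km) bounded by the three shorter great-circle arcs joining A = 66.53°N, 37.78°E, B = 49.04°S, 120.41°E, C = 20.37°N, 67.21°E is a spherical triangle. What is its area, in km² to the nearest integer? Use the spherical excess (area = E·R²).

Side lengths (central angles): a = 1.4653, b = 0.8705, c = 2.2906 rad; semiperimeter s = 2.3132.
By l'Huilier's theorem, tan(E/4) = √[tan(s/2) tan((s−a)/2) tan((s−b)/2) tan((s−c)/2)], giving spherical excess E = 0.4029 rad.
Area = E·R² = 0.4029 × (3389.5)² ≈ 4628728 km².

4628728 km²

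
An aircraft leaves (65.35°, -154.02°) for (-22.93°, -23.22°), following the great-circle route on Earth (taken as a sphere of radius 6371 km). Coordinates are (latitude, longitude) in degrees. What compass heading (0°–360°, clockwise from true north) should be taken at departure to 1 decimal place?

61.1°

Δλ = 130.800° = 2.2829 rad.
y = sin Δλ · cos φ₂ = (0.7570)(0.9210) = 0.6972
x = cos φ₁ sin φ₂ − sin φ₁ cos φ₂ cos Δλ = (0.4171)(-0.3896) − (0.9089)(0.9210)(-0.6534) = 0.3845
θ = atan2(y, x) = 61.13°, so the bearing is 61.1°.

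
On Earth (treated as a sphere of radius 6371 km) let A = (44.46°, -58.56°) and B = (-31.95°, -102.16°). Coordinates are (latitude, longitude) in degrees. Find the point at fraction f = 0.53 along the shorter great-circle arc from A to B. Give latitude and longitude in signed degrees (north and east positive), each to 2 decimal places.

The central angle between A and B is δ = 1.5028 rad.
With f = 0.53, the slerp weights are sin((1−f)δ)/sin δ = 0.6505 and sin(fδ)/sin δ = 0.7166.
Weighted sum of the unit vectors: (0.6505)·(0.3723,-0.6090,0.7004) + (0.7166)·(-0.1787,-0.8295,-0.5292) = (0.1141, -0.9905, 0.0765).
Converting back: φ = atan2(z, √(x²+y²)) = 4.39°, λ = atan2(y, x) = -83.43°.

4.39°, -83.43°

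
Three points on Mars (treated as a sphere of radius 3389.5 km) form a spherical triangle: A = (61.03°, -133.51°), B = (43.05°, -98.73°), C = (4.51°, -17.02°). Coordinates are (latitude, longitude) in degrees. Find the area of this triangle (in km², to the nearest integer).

4203746 km²

Side lengths (central angles): a = 1.4114, b = 1.7179, c = 0.4780 rad; semiperimeter s = 1.8036.
By l'Huilier's theorem, tan(E/4) = √[tan(s/2) tan((s−a)/2) tan((s−b)/2) tan((s−c)/2)], giving spherical excess E = 0.3659 rad.
Area = E·R² = 0.3659 × (3389.5)² ≈ 4203746 km².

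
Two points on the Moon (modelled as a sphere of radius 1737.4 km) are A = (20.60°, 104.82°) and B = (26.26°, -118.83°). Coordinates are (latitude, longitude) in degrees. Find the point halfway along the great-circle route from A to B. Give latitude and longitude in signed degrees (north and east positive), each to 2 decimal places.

49.33°, 169.93°

Central angle δ = 2.0395 rad. Interpolating on the sphere with fraction f = 0.5:
P = [sin((1−f)δ)·A + sin(fδ)·B] / sin δ = 0.9550·A + 0.9550·B in Cartesian coordinates,
giving P = (-0.6416, 0.1139, 0.7585), i.e. latitude 49.33°, longitude 169.93°.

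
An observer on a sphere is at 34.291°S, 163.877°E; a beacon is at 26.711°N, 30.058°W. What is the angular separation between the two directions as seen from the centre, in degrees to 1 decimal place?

165.8°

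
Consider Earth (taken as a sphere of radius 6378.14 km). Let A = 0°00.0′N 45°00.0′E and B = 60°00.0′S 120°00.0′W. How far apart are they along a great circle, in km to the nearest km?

13234 km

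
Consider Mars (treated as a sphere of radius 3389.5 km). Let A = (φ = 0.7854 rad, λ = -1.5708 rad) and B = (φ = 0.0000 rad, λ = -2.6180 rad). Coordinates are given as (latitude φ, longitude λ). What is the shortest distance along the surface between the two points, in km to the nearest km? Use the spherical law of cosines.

4099 km

In radians: φ₁ = 0.7854, φ₂ = 0.0000, Δλ = -60.000° = -1.0472 rad.
cos c = sin φ₁ sin φ₂ + cos φ₁ cos φ₂ cos Δλ = (0.7071)(0.0000) + (0.7071)(1.0000)(0.5000) = 0.35355,
so c = arccos(0.35355) = 1.20943 rad.
Distance = R·c = 3389.5 × 1.2094 ≈ 4099 km.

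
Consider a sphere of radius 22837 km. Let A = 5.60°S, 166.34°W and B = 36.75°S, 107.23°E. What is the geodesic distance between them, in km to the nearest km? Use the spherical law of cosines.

With latitudes φ₁ = -5.600°, φ₂ = -36.750° and longitude difference Δλ = -86.430°:
cos c = sin φ₁ sin φ₂ + cos φ₁ cos φ₂ cos Δλ = (-0.0976)(-0.5983) + (0.9952)(0.8013)(0.0623) = 0.10804,
so c = arccos(0.10804) = 1.46254 rad.
Distance = R·c = 22837 × 1.4625 ≈ 33400 km.

33400 km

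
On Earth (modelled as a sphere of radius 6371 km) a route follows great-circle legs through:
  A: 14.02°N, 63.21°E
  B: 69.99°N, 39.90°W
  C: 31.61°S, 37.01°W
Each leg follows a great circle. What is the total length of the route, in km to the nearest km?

Leg A→B: central angle 1.4179 rad, distance 9033.2 km.
Leg B→C: central angle 1.7736 rad, distance 11299.8 km.
Total: 9033.2 + 11299.8 ≈ 20333 km.

20333 km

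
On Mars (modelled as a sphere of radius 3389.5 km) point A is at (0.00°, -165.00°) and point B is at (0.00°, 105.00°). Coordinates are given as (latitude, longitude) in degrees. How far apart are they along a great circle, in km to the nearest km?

Let φ₁ = 0.0000 rad, φ₂ = 0.0000 rad, and Δλ = -1.5708 rad.
Haversine: a = sin²(Δφ/2) + cos φ₁ cos φ₂ sin²(Δλ/2) = 0.0000 + (1.0000)(1.0000)(0.5000) = 0.50000.
Central angle c = 2·arcsin(√a) = 1.57080 rad.
Distance = R·c = 3389.5 × 1.5708 ≈ 5324 km.

5324 km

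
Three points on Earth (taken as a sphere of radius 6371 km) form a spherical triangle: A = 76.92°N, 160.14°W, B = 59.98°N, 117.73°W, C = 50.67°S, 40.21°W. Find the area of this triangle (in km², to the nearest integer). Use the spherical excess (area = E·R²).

21356545 km²

Side lengths (central angles): a = 2.2158, b = 2.5410, c = 0.3845 rad; semiperimeter s = 2.5707.
By l'Huilier's theorem, tan(E/4) = √[tan(s/2) tan((s−a)/2) tan((s−b)/2) tan((s−c)/2)], giving spherical excess E = 0.5262 rad.
Area = E·R² = 0.5262 × (6371)² ≈ 21356545 km².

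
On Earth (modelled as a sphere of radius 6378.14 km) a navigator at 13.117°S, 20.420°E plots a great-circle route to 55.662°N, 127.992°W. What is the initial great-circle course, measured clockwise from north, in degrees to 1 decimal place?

With φ₁ = -0.2289, φ₂ = 0.9715, Δλ = -2.5903 rad, the forward-azimuth formula gives
θ = atan2( sin Δλ cos φ₂ , cos φ₁ sin φ₂ − sin φ₁ cos φ₂ cos Δλ ) = atan2(-0.2955, 0.6951) = -23.03°.
Adding 360° brings this into [0°, 360°): 337.0°.

337.0°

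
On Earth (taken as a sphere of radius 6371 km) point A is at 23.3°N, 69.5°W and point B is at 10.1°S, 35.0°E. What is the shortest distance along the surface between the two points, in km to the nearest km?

Let φ₁ = 0.4067 rad, φ₂ = -0.1763 rad, and Δλ = 1.8239 rad.
cos c = sin φ₁ sin φ₂ + cos φ₁ cos φ₂ cos Δλ = (0.3955)(-0.1754) + (0.9184)(0.9845)(-0.2504) = -0.29576,
so c = arccos(-0.29576) = 1.87105 rad.
Distance = R·c = 6371 × 1.8710 ≈ 11920 km.

11920 km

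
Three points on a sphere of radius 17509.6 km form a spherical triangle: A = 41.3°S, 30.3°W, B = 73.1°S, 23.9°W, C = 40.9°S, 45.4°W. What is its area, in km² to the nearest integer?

Side lengths (central angles): a = 0.5901, b = 0.1985, c = 0.5576 rad; semiperimeter s = 0.6731.
By l'Huilier's theorem, tan(E/4) = √[tan(s/2) tan((s−a)/2) tan((s−b)/2) tan((s−c)/2)], giving spherical excess E = 0.0570 rad.
Area = E·R² = 0.0570 × (17509.6)² ≈ 17474398 km².

17474398 km²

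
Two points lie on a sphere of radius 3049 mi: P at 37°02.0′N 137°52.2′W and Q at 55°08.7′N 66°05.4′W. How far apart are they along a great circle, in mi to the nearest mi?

With latitudes φ₁ = 37.033°, φ₂ = 55.145° and longitude difference Δλ = 71.780°:
cos c = sin φ₁ sin φ₂ + cos φ₁ cos φ₂ cos Δλ = (0.6023)(0.8206) + (0.7983)(0.5715)(0.3127) = 0.63688,
so c = arccos(0.63688) = 0.88036 rad.
Distance = R·c = 3049 × 0.8804 ≈ 2684 mi.

2684 mi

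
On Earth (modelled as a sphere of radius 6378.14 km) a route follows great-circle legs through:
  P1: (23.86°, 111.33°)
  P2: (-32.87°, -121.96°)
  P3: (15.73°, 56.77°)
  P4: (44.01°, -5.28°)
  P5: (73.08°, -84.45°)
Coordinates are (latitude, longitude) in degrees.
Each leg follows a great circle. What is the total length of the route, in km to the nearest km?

Leg P1→P2: central angle 2.3168 rad, distance 14776.8 km.
Leg P2→P3: central angle 2.8418 rad, distance 18125.2 km.
Leg P3→P4: central angle 1.0323 rad, distance 6584.2 km.
Leg P4→P5: central angle 0.7897 rad, distance 5037.0 km.
Total: 14776.8 + 18125.2 + 6584.2 + 5037.0 ≈ 44523 km.

44523 km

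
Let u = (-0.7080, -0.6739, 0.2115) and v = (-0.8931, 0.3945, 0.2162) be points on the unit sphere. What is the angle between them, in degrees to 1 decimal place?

65.7°

u·v = 0.4122; |u| = 1.0001, |v| = 1.0000.
cos θ = (u·v)/(|u||v|) = 0.4122, so θ = 65.7°.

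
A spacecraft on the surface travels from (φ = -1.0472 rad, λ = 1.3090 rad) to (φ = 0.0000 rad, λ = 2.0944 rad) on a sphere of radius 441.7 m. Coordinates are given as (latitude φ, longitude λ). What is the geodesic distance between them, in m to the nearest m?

534 m

With latitudes φ₁ = -60.000°, φ₂ = 0.000° and longitude difference Δλ = 45.000°:
Haversine: a = sin²(Δφ/2) + cos φ₁ cos φ₂ sin²(Δλ/2) = 0.2500 + (0.5000)(1.0000)(0.1464) = 0.32322.
Central angle c = 2·arcsin(√a) = 1.20943 rad.
Distance = R·c = 441.7 × 1.2094 ≈ 534 m.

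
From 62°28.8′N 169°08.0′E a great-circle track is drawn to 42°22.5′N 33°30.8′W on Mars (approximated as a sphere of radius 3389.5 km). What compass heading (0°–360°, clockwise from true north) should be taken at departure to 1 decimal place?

17.3°

With φ₁ = 1.0905, φ₂ = 0.7396, Δλ = 2.7463 rad, the forward-azimuth formula gives
θ = atan2( sin Δλ cos φ₂ , cos φ₁ sin φ₂ − sin φ₁ cos φ₂ cos Δλ ) = atan2(0.2845, 0.9161) = 17.25°.
So the initial bearing is 17.3°.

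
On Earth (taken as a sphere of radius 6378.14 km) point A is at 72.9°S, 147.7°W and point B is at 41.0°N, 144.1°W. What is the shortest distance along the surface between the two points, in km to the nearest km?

12682 km

With latitudes φ₁ = -72.900°, φ₂ = 41.000° and longitude difference Δλ = 3.600°:
Haversine: a = sin²(Δφ/2) + cos φ₁ cos φ₂ sin²(Δλ/2) = 0.7026 + (0.2940)(0.7547)(0.0010) = 0.70279.
Central angle c = 2·arcsin(√a) = 1.98841 rad.
Distance = R·c = 6378.14 × 1.9884 ≈ 12682 km.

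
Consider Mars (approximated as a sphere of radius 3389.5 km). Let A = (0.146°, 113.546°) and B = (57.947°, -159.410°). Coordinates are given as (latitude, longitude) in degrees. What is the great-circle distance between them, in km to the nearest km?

5224 km

In radians: φ₁ = 0.0025, φ₂ = 1.0114, Δλ = 87.044° = 1.5192 rad.
cos c = sin φ₁ sin φ₂ + cos φ₁ cos φ₂ cos Δλ = (0.0025)(0.8476) + (1.0000)(0.5307)(0.0516) = 0.02953,
so c = arccos(0.02953) = 1.54126 rad.
Distance = R·c = 3389.5 × 1.5413 ≈ 5224 km.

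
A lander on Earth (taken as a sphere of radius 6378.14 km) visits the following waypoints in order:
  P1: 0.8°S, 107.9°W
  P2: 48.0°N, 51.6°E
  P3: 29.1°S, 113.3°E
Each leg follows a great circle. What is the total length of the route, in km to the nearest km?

Leg P1→P2: central angle 2.2615 rad, distance 14424.1 km.
Leg P2→P3: central angle 1.6551 rad, distance 10556.6 km.
Total: 14424.1 + 10556.6 ≈ 24981 km.

24981 km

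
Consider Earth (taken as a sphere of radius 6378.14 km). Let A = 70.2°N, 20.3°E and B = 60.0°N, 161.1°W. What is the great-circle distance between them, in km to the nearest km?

5543 km

Let φ₁ = 1.2252 rad, φ₂ = 1.0472 rad, and Δλ = 3.1172 rad.
Haversine: a = sin²(Δφ/2) + cos φ₁ cos φ₂ sin²(Δλ/2) = 0.0079 + (0.3387)(0.5000)(0.9999) = 0.17725.
Central angle c = 2·arcsin(√a) = 0.86911 rad.
Distance = R·c = 6378.14 × 0.8691 ≈ 5543 km.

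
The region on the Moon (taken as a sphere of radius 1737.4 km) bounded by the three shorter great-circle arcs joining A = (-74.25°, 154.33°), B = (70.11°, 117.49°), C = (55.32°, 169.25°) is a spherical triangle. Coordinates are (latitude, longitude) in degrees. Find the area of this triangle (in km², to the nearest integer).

3018053 km²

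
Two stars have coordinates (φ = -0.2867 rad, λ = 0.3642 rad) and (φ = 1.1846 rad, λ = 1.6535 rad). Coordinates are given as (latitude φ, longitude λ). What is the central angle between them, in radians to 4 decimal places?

1.7331 rad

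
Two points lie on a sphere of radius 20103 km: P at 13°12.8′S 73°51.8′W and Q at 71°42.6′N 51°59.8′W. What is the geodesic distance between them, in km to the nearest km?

30240 km

In radians: φ₁ = -0.2306, φ₂ = 1.2516, Δλ = 21.867° = 0.3816 rad.
cos c = sin φ₁ sin φ₂ + cos φ₁ cos φ₂ cos Δλ = (-0.2286)(0.9495) + (0.9735)(0.3138)(0.9281) = 0.06651,
so c = arccos(0.06651) = 1.50424 rad.
Distance = R·c = 20103 × 1.5042 ≈ 30240 km.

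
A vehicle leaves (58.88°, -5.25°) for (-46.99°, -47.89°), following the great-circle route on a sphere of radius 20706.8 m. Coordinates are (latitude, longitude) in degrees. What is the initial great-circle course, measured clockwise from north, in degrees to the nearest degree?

Δλ = -42.640° = -0.7442 rad.
y = sin Δλ · cos φ₂ = (-0.6774)(0.6821) = -0.4621
x = cos φ₁ sin φ₂ − sin φ₁ cos φ₂ cos Δλ = (0.5168)(-0.7312) − (0.8561)(0.6821)(0.7356) = -0.8075
θ = atan2(y, x) = -150.22°; adding 360° gives 210°.

210°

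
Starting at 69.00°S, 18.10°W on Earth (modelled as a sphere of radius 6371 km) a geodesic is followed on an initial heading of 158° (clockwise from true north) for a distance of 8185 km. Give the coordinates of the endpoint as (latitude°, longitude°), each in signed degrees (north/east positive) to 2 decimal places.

Angular distance δ = d/R = 8185/6371 = 1.28473 rad; initial bearing θ = 2.7576 rad.
sin φ₂ = sin φ₁ cos δ + cos φ₁ sin δ cos θ = (-0.9336)(0.2822) + (0.3584)(0.9594)(-0.9272) = -0.5822, so φ₂ = -35.61°.
Δλ = atan2(sin θ sin δ cos φ₁, cos δ − sin φ₁ sin φ₂) = atan2(0.1288, -0.2614) = 153.767°.
λ₂ = -18.100° + 153.767° = 135.67°.

-35.61°, 135.67°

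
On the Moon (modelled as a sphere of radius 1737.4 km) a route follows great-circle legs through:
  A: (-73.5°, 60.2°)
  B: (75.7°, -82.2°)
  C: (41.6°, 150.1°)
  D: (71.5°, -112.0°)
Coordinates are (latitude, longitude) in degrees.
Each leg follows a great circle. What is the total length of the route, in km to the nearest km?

8529 km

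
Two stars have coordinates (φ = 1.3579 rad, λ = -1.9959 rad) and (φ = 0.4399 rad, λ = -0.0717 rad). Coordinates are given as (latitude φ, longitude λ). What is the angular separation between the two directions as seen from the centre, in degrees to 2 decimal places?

69.51°

Let φ₁ = 1.3579 rad, φ₂ = 0.4399 rad, and Δλ = 1.9242 rad.
Haversine: a = sin²(Δφ/2) + cos φ₁ cos φ₂ sin²(Δλ/2) = 0.1963 + (0.2113)(0.9048)(0.6730) = 0.32496.
Central angle c = 2·arcsin(√a) = 1.21315 rad.
So the angular separation is 69.51°.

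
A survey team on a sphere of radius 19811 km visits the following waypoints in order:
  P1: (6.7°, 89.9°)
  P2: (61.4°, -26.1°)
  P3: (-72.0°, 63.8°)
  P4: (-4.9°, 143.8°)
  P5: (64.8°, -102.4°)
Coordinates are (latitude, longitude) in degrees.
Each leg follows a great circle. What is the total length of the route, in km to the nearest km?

Leg P1→P2: central angle 1.6770 rad, distance 33222.5 km.
Leg P2→P3: central angle 2.5585 rad, distance 50686.1 km.
Leg P3→P4: central angle 1.4357 rad, distance 28442.4 km.
Leg P4→P5: central angle 1.8219 rad, distance 36093.8 km.
Total: 33222.5 + 50686.1 + 28442.4 + 36093.8 ≈ 148445 km.

148445 km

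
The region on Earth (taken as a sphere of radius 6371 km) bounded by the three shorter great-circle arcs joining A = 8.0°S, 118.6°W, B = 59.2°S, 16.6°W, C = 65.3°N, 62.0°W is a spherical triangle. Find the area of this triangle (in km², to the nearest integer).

81791018 km²

Side lengths (central angles): a = 2.2525, b = 1.4693, c = 1.5567 rad; semiperimeter s = 2.6392.
By l'Huilier's theorem, tan(E/4) = √[tan(s/2) tan((s−a)/2) tan((s−b)/2) tan((s−c)/2)], giving spherical excess E = 2.0151 rad.
Area = E·R² = 2.0151 × (6371)² ≈ 81791018 km².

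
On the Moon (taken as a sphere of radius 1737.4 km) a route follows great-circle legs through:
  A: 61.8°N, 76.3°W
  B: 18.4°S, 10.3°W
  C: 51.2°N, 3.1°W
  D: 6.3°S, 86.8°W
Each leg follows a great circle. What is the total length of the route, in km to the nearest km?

Leg A→B: central angle 1.6667 rad, distance 2895.8 km.
Leg B→C: central angle 1.2197 rad, distance 2119.2 km.
Leg C→D: central angle 1.5880 rad, distance 2758.9 km.
Total: 2895.8 + 2119.2 + 2758.9 ≈ 7774 km.

7774 km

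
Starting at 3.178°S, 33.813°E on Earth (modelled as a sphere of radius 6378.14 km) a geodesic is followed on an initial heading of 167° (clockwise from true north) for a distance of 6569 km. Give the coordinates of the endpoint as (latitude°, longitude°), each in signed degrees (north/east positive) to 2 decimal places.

-59.60°, 56.22°

Angular distance δ = d/R = 6569/6378.14 = 1.02992 rad; initial bearing θ = 2.9147 rad.
sin φ₂ = sin φ₁ cos δ + cos φ₁ sin δ cos θ = (-0.0554)(0.5149) + (0.9985)(0.8573)(-0.9744) = -0.8625, so φ₂ = -59.60°.
Δλ = atan2(sin θ sin δ cos φ₁, cos δ − sin φ₁ sin φ₂) = atan2(0.1925, 0.4671) = 22.404°.
λ₂ = 33.813° + 22.404° = 56.22°.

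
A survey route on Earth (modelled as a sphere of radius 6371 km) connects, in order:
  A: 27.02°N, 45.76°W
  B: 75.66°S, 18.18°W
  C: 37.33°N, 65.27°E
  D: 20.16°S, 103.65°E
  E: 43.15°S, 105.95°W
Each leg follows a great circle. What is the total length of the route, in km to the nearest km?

Leg A→B: central angle 1.8179 rad, distance 11581.7 km.
Leg B→C: central angle 2.1713 rad, distance 13833.3 km.
Leg C→D: central angle 1.1852 rad, distance 7550.7 km.
Leg D→E: central angle 1.9388 rad, distance 12352.3 km.
Total: 11581.7 + 13833.3 + 7550.7 + 12352.3 ≈ 45318 km.

45318 km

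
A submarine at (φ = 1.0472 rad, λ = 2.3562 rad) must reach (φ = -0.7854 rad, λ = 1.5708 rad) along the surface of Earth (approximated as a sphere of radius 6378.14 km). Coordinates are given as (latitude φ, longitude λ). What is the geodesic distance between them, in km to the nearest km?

In radians: φ₁ = 1.0472, φ₂ = -0.7854, Δλ = -45.000° = -0.7854 rad.
cos c = sin φ₁ sin φ₂ + cos φ₁ cos φ₂ cos Δλ = (0.8660)(-0.7071) + (0.5000)(0.7071)(0.7071) = -0.36238,
so c = arccos(-0.36238) = 1.94161 rad.
Distance = R·c = 6378.14 × 1.9416 ≈ 12384 km.

12384 km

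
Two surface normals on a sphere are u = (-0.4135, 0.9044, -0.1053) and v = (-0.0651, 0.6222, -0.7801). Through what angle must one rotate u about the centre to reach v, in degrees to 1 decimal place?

47.8°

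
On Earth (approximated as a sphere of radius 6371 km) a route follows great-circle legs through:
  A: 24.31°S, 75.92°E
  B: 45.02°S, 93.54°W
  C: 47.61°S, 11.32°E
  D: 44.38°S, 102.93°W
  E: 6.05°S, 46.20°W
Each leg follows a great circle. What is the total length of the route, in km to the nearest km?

34494 km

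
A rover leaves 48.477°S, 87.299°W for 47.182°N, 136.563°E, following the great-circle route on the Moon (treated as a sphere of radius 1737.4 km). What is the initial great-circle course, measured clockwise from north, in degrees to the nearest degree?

Δλ = -136.138° = -2.3761 rad.
y = sin Δλ · cos φ₂ = (-0.6929)(0.6797) = -0.4710
x = cos φ₁ sin φ₂ − sin φ₁ cos φ₂ cos Δλ = (0.6629)(0.7335) − (-0.7487)(0.6797)(-0.7210) = 0.1194
θ = atan2(y, x) = -75.78°; adding 360° gives 284°.

284°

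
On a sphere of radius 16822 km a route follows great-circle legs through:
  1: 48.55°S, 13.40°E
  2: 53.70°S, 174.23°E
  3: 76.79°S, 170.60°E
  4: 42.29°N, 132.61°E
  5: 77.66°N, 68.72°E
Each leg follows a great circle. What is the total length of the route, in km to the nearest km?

77637 km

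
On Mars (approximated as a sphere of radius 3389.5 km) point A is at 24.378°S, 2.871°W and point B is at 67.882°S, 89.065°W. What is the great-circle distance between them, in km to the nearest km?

3910 km

In radians: φ₁ = -0.4255, φ₂ = -1.1848, Δλ = -86.194° = -1.5044 rad.
Haversine: a = sin²(Δφ/2) + cos φ₁ cos φ₂ sin²(Δλ/2) = 0.1373 + (0.9108)(0.3765)(0.4668) = 0.29743.
Central angle c = 2·arcsin(√a) = 1.15366 rad.
Distance = R·c = 3389.5 × 1.1537 ≈ 3910 km.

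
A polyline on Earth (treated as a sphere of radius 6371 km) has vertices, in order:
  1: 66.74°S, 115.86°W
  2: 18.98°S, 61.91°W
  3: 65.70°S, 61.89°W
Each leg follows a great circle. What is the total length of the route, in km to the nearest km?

Leg 1→2: central angle 1.0256 rad, distance 6534.2 km.
Leg 2→3: central angle 0.8154 rad, distance 5195.0 km.
Total: 6534.2 + 5195.0 ≈ 11729 km.

11729 km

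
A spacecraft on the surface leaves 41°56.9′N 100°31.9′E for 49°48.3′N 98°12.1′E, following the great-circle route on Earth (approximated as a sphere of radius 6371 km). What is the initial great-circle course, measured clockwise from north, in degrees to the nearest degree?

With φ₁ = 0.7321, φ₂ = 0.8693, Δλ = -0.0407 rad, the forward-azimuth formula gives
θ = atan2( sin Δλ cos φ₂ , cos φ₁ sin φ₂ − sin φ₁ cos φ₂ cos Δλ ) = atan2(-0.0262, 0.1371) = -10.84°.
Adding 360° brings this into [0°, 360°): 349°.

349°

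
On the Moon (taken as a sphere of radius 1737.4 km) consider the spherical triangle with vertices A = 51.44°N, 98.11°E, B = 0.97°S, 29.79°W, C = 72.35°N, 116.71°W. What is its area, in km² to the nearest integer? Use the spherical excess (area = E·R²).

Side lengths (central angles): a = 1.5706, b = 0.9397, c = 1.9780 rad; semiperimeter s = 2.2442.
By l'Huilier's theorem, tan(E/4) = √[tan(s/2) tan((s−a)/2) tan((s−b)/2) tan((s−c)/2)], giving spherical excess E = 1.0649 rad.
Area = E·R² = 1.0649 × (1737.4)² ≈ 3214364 km².

3214364 km²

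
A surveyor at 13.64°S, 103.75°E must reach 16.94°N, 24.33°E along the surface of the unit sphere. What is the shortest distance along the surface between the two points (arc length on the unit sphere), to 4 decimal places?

1.4686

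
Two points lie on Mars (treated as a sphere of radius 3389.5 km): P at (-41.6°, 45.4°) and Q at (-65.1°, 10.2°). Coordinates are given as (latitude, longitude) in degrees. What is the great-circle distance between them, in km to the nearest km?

In radians: φ₁ = -0.7261, φ₂ = -1.1362, Δλ = -35.200° = -0.6144 rad.
cos c = sin φ₁ sin φ₂ + cos φ₁ cos φ₂ cos Δλ = (-0.6639)(-0.9070) + (0.7478)(0.4210)(0.8171) = 0.85949,
so c = arccos(0.85949) = 0.53653 rad.
Distance = R·c = 3389.5 × 0.5365 ≈ 1819 km.

1819 km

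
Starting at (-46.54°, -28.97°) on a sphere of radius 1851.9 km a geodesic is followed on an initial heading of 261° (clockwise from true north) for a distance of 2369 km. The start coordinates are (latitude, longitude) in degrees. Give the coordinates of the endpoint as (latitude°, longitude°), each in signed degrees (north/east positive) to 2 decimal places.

Angular distance δ = d/R = 2369/1851.9 = 1.27923 rad; initial bearing θ = 4.5553 rad.
sin φ₂ = sin φ₁ cos δ + cos φ₁ sin δ cos θ = (-0.7259)(0.2875) + (0.6878)(0.9578)(-0.1564) = -0.3117, so φ₂ = -18.16°.
Δλ = atan2(sin θ sin δ cos φ₁, cos δ − sin φ₁ sin φ₂) = atan2(-0.6507, 0.0612) = -84.627°.
λ₂ = -28.970° − 84.627° = -113.60°.

-18.16°, -113.60°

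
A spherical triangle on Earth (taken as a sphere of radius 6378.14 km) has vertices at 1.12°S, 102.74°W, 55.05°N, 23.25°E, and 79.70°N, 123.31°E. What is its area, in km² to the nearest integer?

Side lengths (central angles): a = 0.6623, b = 1.7146, c = 1.9311 rad; semiperimeter s = 2.1540.
By l'Huilier's theorem, tan(E/4) = √[tan(s/2) tan((s−a)/2) tan((s−b)/2) tan((s−c)/2)], giving spherical excess E = 0.8169 rad.
Area = E·R² = 0.8169 × (6378.14)² ≈ 33233635 km².

33233635 km²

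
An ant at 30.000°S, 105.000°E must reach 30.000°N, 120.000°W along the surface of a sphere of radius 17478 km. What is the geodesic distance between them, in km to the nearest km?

43101 km

Let φ₁ = -0.5236 rad, φ₂ = 0.5236 rad, and Δλ = 2.3562 rad.
cos c = sin φ₁ sin φ₂ + cos φ₁ cos φ₂ cos Δλ = (-0.5000)(0.5000) + (0.8660)(0.8660)(-0.7071) = -0.78033,
so c = arccos(-0.78033) = 2.46599 rad.
Distance = R·c = 17478 × 2.4660 ≈ 43101 km.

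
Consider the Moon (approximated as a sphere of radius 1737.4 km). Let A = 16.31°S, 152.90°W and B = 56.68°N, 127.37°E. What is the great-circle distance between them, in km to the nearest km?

Let φ₁ = -0.2847 rad, φ₂ = 0.9893 rad, and Δλ = -1.3916 rad.
cos c = sin φ₁ sin φ₂ + cos φ₁ cos φ₂ cos Δλ = (-0.2808)(0.8356) + (0.9598)(0.5493)(0.1783) = -0.14068,
so c = arccos(-0.14068) = 1.71194 rad.
Distance = R·c = 1737.4 × 1.7119 ≈ 2974 km.

2974 km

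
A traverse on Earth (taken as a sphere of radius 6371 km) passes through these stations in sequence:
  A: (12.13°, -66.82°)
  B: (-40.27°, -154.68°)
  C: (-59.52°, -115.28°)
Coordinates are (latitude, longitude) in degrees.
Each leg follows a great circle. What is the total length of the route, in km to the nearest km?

14157 km

Leg A→B: central angle 1.6790 rad, distance 10696.8 km.
Leg B→C: central angle 0.5431 rad, distance 3459.8 km.
Total: 10696.8 + 3459.8 ≈ 14157 km.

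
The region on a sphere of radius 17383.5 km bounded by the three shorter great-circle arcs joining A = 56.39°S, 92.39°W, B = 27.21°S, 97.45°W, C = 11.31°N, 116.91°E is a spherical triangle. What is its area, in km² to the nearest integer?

Side lengths (central angles): a = 2.5142, b = 2.2610, c = 0.5132 rad; semiperimeter s = 2.6442.
By l'Huilier's theorem, tan(E/4) = √[tan(s/2) tan((s−a)/2) tan((s−b)/2) tan((s−c)/2)], giving spherical excess E = 1.1650 rad.
Area = E·R² = 1.1650 × (17383.5)² ≈ 352059664 km².

352059664 km²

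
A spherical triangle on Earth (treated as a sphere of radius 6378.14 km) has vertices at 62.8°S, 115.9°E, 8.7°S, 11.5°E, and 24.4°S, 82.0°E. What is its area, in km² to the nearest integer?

Side lengths (central angles): a = 1.1993, b = 0.7771, c = 1.5486 rad; semiperimeter s = 1.7625.
By l'Huilier's theorem, tan(E/4) = √[tan(s/2) tan((s−a)/2) tan((s−b)/2) tan((s−c)/2)], giving spherical excess E = 0.5651 rad.
Area = E·R² = 0.5651 × (6378.14)² ≈ 22986877 km².

22986877 km²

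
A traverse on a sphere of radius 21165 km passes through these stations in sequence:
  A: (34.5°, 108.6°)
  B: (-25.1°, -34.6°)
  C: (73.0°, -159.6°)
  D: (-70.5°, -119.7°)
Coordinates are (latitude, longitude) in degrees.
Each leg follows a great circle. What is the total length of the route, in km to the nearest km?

Leg A→B: central angle 2.5641 rad, distance 54270.1 km.
Leg B→C: central angle 2.1622 rad, distance 45762.9 km.
Leg C→D: central angle 2.5438 rad, distance 53839.5 km.
Total: 54270.1 + 45762.9 + 53839.5 ≈ 153873 km.

153873 km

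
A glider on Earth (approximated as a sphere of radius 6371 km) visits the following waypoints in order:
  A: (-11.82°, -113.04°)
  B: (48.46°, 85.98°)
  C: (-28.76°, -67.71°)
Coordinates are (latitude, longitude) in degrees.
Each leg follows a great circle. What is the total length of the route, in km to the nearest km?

32455 km

Leg A→B: central angle 2.4449 rad, distance 15576.4 km.
Leg B→C: central angle 2.6493 rad, distance 16878.7 km.
Total: 15576.4 + 16878.7 ≈ 32455 km.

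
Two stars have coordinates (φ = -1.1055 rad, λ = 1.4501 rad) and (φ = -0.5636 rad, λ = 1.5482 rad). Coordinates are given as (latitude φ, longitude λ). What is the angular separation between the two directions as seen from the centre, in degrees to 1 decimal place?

31.3°

With latitudes φ₁ = -63.340°, φ₂ = -32.292° and longitude difference Δλ = 5.621°:
cos c = sin φ₁ sin φ₂ + cos φ₁ cos φ₂ cos Δλ = (-0.8937)(-0.5342) + (0.4487)(0.8453)(0.9952) = 0.85491,
so c = arccos(0.85491) = 0.54543 rad.
So the angular separation is 31.3°.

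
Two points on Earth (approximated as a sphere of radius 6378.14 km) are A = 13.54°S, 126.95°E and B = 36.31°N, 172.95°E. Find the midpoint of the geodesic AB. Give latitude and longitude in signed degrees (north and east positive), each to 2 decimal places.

The central angle between A and B is δ = 1.1532 rad.
With f = 0.5, the slerp weights are sin((1−f)δ)/sin δ = 0.5964 and sin(fδ)/sin δ = 0.5964.
Weighted sum of the unit vectors: (0.5964)·(-0.5844,0.7769,-0.2341) + (0.5964)·(-0.7997,0.0989,0.5922) = (-0.8255, 0.5224, 0.2135).
Converting back: φ = atan2(z, √(x²+y²)) = 12.33°, λ = atan2(y, x) = 147.68°.

12.33°, 147.68°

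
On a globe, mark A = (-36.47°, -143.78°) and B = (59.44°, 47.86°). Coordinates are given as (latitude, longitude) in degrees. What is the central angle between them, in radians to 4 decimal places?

With latitudes φ₁ = -36.470°, φ₂ = 59.440° and longitude difference Δλ = -168.360°:
Haversine: a = sin²(Δφ/2) + cos φ₁ cos φ₂ sin²(Δλ/2) = 0.5515 + (0.8042)(0.5084)(0.9897) = 0.95615.
Central angle c = 2·arcsin(√a) = 2.71966 rad.
So the angular separation is 2.7197 rad.

2.7197 rad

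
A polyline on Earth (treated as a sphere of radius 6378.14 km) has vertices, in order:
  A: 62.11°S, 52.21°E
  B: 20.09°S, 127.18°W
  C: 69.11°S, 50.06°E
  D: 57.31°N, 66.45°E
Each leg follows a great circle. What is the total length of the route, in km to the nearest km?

Leg A→B: central angle 1.7069 rad, distance 10886.9 km.
Leg B→C: central angle 1.5844 rad, distance 10105.3 km.
Leg C→D: central angle 2.2162 rad, distance 14135.3 km.
Total: 10886.9 + 10105.3 + 14135.3 ≈ 35128 km.

35128 km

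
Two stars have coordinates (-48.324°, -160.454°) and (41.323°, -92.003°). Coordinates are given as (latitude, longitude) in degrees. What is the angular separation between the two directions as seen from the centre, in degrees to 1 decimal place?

In radians: φ₁ = -0.8434, φ₂ = 0.7212, Δλ = 68.451° = 1.1947 rad.
cos c = sin φ₁ sin φ₂ + cos φ₁ cos φ₂ cos Δλ = (-0.7469)(0.6603) + (0.6649)(0.7510)(0.3673) = -0.30978,
so c = arccos(-0.30978) = 1.88576 rad.
So the angular separation is 108.0°.

108.0°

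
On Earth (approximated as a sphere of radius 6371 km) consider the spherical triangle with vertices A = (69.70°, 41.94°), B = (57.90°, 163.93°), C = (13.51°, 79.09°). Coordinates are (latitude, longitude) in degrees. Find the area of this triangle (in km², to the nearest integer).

20244917 km²

Side lengths (central angles): a = 1.3239, b = 1.0610, c = 0.7998 rad; semiperimeter s = 1.5924.
By l'Huilier's theorem, tan(E/4) = √[tan(s/2) tan((s−a)/2) tan((s−b)/2) tan((s−c)/2)], giving spherical excess E = 0.4988 rad.
Area = E·R² = 0.4988 × (6371)² ≈ 20244917 km².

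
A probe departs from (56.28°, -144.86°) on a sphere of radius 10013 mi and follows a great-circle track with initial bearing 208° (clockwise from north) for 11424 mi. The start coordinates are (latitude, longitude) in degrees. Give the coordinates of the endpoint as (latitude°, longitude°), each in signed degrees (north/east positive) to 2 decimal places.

-5.68°, -170.26°

Angular distance δ = d/R = 11424/10013 = 1.14092 rad; initial bearing θ = 3.6303 rad.
sin φ₂ = sin φ₁ cos δ + cos φ₁ sin δ cos θ = (0.8318)(0.4168) + (0.5551)(0.9090)(-0.8829) = -0.0989, so φ₂ = -5.68°.
Δλ = atan2(sin θ sin δ cos φ₁, cos δ − sin φ₁ sin φ₂) = atan2(-0.2369, 0.4990) = -25.395°.
λ₂ = -144.860° − 25.395° = -170.26°.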